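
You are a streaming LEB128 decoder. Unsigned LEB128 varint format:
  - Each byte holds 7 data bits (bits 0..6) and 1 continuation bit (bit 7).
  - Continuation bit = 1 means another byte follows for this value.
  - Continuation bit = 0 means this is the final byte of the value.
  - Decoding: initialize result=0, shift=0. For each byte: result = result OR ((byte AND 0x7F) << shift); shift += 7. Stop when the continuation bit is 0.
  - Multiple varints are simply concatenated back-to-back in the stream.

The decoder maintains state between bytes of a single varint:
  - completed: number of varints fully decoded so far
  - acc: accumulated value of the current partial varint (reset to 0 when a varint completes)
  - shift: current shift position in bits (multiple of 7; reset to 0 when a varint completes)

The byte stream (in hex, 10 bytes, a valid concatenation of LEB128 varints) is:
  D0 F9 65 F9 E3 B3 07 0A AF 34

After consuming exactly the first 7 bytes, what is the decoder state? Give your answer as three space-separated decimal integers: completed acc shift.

Answer: 2 0 0

Derivation:
byte[0]=0xD0 cont=1 payload=0x50: acc |= 80<<0 -> completed=0 acc=80 shift=7
byte[1]=0xF9 cont=1 payload=0x79: acc |= 121<<7 -> completed=0 acc=15568 shift=14
byte[2]=0x65 cont=0 payload=0x65: varint #1 complete (value=1670352); reset -> completed=1 acc=0 shift=0
byte[3]=0xF9 cont=1 payload=0x79: acc |= 121<<0 -> completed=1 acc=121 shift=7
byte[4]=0xE3 cont=1 payload=0x63: acc |= 99<<7 -> completed=1 acc=12793 shift=14
byte[5]=0xB3 cont=1 payload=0x33: acc |= 51<<14 -> completed=1 acc=848377 shift=21
byte[6]=0x07 cont=0 payload=0x07: varint #2 complete (value=15528441); reset -> completed=2 acc=0 shift=0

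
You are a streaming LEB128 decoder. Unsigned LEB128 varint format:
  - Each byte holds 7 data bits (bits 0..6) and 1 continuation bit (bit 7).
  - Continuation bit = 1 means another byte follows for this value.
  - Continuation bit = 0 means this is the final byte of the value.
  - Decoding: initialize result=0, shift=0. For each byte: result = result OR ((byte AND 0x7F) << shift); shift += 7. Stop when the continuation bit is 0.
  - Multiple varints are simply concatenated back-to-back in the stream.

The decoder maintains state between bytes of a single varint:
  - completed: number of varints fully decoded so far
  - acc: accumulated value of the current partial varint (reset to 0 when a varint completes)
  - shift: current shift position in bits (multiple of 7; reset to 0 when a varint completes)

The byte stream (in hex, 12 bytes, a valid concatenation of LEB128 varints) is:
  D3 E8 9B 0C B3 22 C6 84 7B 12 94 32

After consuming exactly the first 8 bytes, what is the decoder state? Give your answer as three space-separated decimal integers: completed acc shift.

Answer: 2 582 14

Derivation:
byte[0]=0xD3 cont=1 payload=0x53: acc |= 83<<0 -> completed=0 acc=83 shift=7
byte[1]=0xE8 cont=1 payload=0x68: acc |= 104<<7 -> completed=0 acc=13395 shift=14
byte[2]=0x9B cont=1 payload=0x1B: acc |= 27<<14 -> completed=0 acc=455763 shift=21
byte[3]=0x0C cont=0 payload=0x0C: varint #1 complete (value=25621587); reset -> completed=1 acc=0 shift=0
byte[4]=0xB3 cont=1 payload=0x33: acc |= 51<<0 -> completed=1 acc=51 shift=7
byte[5]=0x22 cont=0 payload=0x22: varint #2 complete (value=4403); reset -> completed=2 acc=0 shift=0
byte[6]=0xC6 cont=1 payload=0x46: acc |= 70<<0 -> completed=2 acc=70 shift=7
byte[7]=0x84 cont=1 payload=0x04: acc |= 4<<7 -> completed=2 acc=582 shift=14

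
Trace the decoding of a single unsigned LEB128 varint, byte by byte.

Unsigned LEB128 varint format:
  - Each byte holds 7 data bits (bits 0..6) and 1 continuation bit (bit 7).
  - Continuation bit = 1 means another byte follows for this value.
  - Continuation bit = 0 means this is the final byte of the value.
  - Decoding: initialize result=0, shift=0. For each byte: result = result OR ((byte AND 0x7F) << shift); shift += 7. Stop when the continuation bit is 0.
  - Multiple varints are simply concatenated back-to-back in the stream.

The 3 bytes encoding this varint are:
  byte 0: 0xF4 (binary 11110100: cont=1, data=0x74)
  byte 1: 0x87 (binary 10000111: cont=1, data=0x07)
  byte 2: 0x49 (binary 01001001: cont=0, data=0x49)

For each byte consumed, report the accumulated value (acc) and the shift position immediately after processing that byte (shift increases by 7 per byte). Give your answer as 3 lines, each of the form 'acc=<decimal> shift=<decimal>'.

Answer: acc=116 shift=7
acc=1012 shift=14
acc=1197044 shift=21

Derivation:
byte 0=0xF4: payload=0x74=116, contrib = 116<<0 = 116; acc -> 116, shift -> 7
byte 1=0x87: payload=0x07=7, contrib = 7<<7 = 896; acc -> 1012, shift -> 14
byte 2=0x49: payload=0x49=73, contrib = 73<<14 = 1196032; acc -> 1197044, shift -> 21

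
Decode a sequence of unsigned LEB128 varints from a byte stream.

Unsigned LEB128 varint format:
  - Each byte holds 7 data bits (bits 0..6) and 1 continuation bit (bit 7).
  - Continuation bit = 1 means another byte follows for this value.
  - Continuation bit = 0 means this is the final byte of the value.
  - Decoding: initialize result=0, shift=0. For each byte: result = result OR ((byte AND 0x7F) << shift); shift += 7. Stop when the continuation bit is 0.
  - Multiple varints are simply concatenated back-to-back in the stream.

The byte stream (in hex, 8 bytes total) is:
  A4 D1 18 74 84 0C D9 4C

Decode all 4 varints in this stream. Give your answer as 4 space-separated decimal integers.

  byte[0]=0xA4 cont=1 payload=0x24=36: acc |= 36<<0 -> acc=36 shift=7
  byte[1]=0xD1 cont=1 payload=0x51=81: acc |= 81<<7 -> acc=10404 shift=14
  byte[2]=0x18 cont=0 payload=0x18=24: acc |= 24<<14 -> acc=403620 shift=21 [end]
Varint 1: bytes[0:3] = A4 D1 18 -> value 403620 (3 byte(s))
  byte[3]=0x74 cont=0 payload=0x74=116: acc |= 116<<0 -> acc=116 shift=7 [end]
Varint 2: bytes[3:4] = 74 -> value 116 (1 byte(s))
  byte[4]=0x84 cont=1 payload=0x04=4: acc |= 4<<0 -> acc=4 shift=7
  byte[5]=0x0C cont=0 payload=0x0C=12: acc |= 12<<7 -> acc=1540 shift=14 [end]
Varint 3: bytes[4:6] = 84 0C -> value 1540 (2 byte(s))
  byte[6]=0xD9 cont=1 payload=0x59=89: acc |= 89<<0 -> acc=89 shift=7
  byte[7]=0x4C cont=0 payload=0x4C=76: acc |= 76<<7 -> acc=9817 shift=14 [end]
Varint 4: bytes[6:8] = D9 4C -> value 9817 (2 byte(s))

Answer: 403620 116 1540 9817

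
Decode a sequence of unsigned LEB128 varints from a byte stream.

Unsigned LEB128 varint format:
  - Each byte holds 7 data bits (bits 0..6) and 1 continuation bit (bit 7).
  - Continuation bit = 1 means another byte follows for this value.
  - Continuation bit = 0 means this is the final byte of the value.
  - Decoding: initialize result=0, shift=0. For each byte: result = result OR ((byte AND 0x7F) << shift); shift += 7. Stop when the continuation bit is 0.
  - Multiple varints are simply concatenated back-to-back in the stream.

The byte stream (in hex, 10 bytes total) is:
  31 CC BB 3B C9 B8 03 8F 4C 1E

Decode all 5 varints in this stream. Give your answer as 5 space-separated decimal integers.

  byte[0]=0x31 cont=0 payload=0x31=49: acc |= 49<<0 -> acc=49 shift=7 [end]
Varint 1: bytes[0:1] = 31 -> value 49 (1 byte(s))
  byte[1]=0xCC cont=1 payload=0x4C=76: acc |= 76<<0 -> acc=76 shift=7
  byte[2]=0xBB cont=1 payload=0x3B=59: acc |= 59<<7 -> acc=7628 shift=14
  byte[3]=0x3B cont=0 payload=0x3B=59: acc |= 59<<14 -> acc=974284 shift=21 [end]
Varint 2: bytes[1:4] = CC BB 3B -> value 974284 (3 byte(s))
  byte[4]=0xC9 cont=1 payload=0x49=73: acc |= 73<<0 -> acc=73 shift=7
  byte[5]=0xB8 cont=1 payload=0x38=56: acc |= 56<<7 -> acc=7241 shift=14
  byte[6]=0x03 cont=0 payload=0x03=3: acc |= 3<<14 -> acc=56393 shift=21 [end]
Varint 3: bytes[4:7] = C9 B8 03 -> value 56393 (3 byte(s))
  byte[7]=0x8F cont=1 payload=0x0F=15: acc |= 15<<0 -> acc=15 shift=7
  byte[8]=0x4C cont=0 payload=0x4C=76: acc |= 76<<7 -> acc=9743 shift=14 [end]
Varint 4: bytes[7:9] = 8F 4C -> value 9743 (2 byte(s))
  byte[9]=0x1E cont=0 payload=0x1E=30: acc |= 30<<0 -> acc=30 shift=7 [end]
Varint 5: bytes[9:10] = 1E -> value 30 (1 byte(s))

Answer: 49 974284 56393 9743 30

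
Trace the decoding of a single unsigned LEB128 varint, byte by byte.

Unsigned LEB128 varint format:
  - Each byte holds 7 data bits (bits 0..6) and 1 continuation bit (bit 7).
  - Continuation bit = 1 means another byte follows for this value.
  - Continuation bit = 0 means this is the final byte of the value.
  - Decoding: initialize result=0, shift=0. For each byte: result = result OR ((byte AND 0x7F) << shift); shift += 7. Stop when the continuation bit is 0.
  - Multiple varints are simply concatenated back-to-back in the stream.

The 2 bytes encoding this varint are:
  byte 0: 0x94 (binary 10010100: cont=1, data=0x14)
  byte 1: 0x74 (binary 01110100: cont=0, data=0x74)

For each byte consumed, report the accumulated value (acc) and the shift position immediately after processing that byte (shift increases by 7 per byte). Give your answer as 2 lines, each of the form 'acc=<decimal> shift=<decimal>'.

byte 0=0x94: payload=0x14=20, contrib = 20<<0 = 20; acc -> 20, shift -> 7
byte 1=0x74: payload=0x74=116, contrib = 116<<7 = 14848; acc -> 14868, shift -> 14

Answer: acc=20 shift=7
acc=14868 shift=14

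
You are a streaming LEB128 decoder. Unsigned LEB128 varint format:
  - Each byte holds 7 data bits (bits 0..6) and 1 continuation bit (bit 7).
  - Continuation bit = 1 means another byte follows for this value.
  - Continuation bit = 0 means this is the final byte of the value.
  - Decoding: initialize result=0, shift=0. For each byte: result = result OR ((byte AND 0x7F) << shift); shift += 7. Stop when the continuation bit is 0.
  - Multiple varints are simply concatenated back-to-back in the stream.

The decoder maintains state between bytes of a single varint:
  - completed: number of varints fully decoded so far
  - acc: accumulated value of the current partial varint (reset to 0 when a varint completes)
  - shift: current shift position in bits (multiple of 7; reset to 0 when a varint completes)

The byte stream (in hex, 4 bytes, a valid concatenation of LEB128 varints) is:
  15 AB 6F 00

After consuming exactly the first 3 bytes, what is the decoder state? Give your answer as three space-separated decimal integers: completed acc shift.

byte[0]=0x15 cont=0 payload=0x15: varint #1 complete (value=21); reset -> completed=1 acc=0 shift=0
byte[1]=0xAB cont=1 payload=0x2B: acc |= 43<<0 -> completed=1 acc=43 shift=7
byte[2]=0x6F cont=0 payload=0x6F: varint #2 complete (value=14251); reset -> completed=2 acc=0 shift=0

Answer: 2 0 0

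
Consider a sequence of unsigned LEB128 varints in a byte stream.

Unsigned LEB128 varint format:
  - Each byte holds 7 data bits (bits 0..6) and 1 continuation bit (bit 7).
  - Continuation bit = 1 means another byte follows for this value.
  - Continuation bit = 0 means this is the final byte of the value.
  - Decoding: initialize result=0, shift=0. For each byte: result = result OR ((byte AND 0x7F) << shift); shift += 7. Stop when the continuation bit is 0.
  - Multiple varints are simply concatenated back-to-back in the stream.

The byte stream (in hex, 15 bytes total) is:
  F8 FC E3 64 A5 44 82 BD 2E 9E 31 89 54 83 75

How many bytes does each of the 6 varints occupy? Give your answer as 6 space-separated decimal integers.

Answer: 4 2 3 2 2 2

Derivation:
  byte[0]=0xF8 cont=1 payload=0x78=120: acc |= 120<<0 -> acc=120 shift=7
  byte[1]=0xFC cont=1 payload=0x7C=124: acc |= 124<<7 -> acc=15992 shift=14
  byte[2]=0xE3 cont=1 payload=0x63=99: acc |= 99<<14 -> acc=1638008 shift=21
  byte[3]=0x64 cont=0 payload=0x64=100: acc |= 100<<21 -> acc=211353208 shift=28 [end]
Varint 1: bytes[0:4] = F8 FC E3 64 -> value 211353208 (4 byte(s))
  byte[4]=0xA5 cont=1 payload=0x25=37: acc |= 37<<0 -> acc=37 shift=7
  byte[5]=0x44 cont=0 payload=0x44=68: acc |= 68<<7 -> acc=8741 shift=14 [end]
Varint 2: bytes[4:6] = A5 44 -> value 8741 (2 byte(s))
  byte[6]=0x82 cont=1 payload=0x02=2: acc |= 2<<0 -> acc=2 shift=7
  byte[7]=0xBD cont=1 payload=0x3D=61: acc |= 61<<7 -> acc=7810 shift=14
  byte[8]=0x2E cont=0 payload=0x2E=46: acc |= 46<<14 -> acc=761474 shift=21 [end]
Varint 3: bytes[6:9] = 82 BD 2E -> value 761474 (3 byte(s))
  byte[9]=0x9E cont=1 payload=0x1E=30: acc |= 30<<0 -> acc=30 shift=7
  byte[10]=0x31 cont=0 payload=0x31=49: acc |= 49<<7 -> acc=6302 shift=14 [end]
Varint 4: bytes[9:11] = 9E 31 -> value 6302 (2 byte(s))
  byte[11]=0x89 cont=1 payload=0x09=9: acc |= 9<<0 -> acc=9 shift=7
  byte[12]=0x54 cont=0 payload=0x54=84: acc |= 84<<7 -> acc=10761 shift=14 [end]
Varint 5: bytes[11:13] = 89 54 -> value 10761 (2 byte(s))
  byte[13]=0x83 cont=1 payload=0x03=3: acc |= 3<<0 -> acc=3 shift=7
  byte[14]=0x75 cont=0 payload=0x75=117: acc |= 117<<7 -> acc=14979 shift=14 [end]
Varint 6: bytes[13:15] = 83 75 -> value 14979 (2 byte(s))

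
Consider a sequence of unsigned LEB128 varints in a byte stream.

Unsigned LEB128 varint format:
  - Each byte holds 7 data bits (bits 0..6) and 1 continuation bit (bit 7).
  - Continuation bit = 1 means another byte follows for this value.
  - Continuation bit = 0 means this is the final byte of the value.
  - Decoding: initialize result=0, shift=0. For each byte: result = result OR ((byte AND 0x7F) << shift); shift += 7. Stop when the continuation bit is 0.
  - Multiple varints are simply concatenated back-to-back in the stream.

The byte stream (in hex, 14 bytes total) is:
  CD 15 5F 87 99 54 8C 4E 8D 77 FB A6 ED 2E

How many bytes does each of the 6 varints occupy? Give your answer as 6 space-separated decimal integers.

  byte[0]=0xCD cont=1 payload=0x4D=77: acc |= 77<<0 -> acc=77 shift=7
  byte[1]=0x15 cont=0 payload=0x15=21: acc |= 21<<7 -> acc=2765 shift=14 [end]
Varint 1: bytes[0:2] = CD 15 -> value 2765 (2 byte(s))
  byte[2]=0x5F cont=0 payload=0x5F=95: acc |= 95<<0 -> acc=95 shift=7 [end]
Varint 2: bytes[2:3] = 5F -> value 95 (1 byte(s))
  byte[3]=0x87 cont=1 payload=0x07=7: acc |= 7<<0 -> acc=7 shift=7
  byte[4]=0x99 cont=1 payload=0x19=25: acc |= 25<<7 -> acc=3207 shift=14
  byte[5]=0x54 cont=0 payload=0x54=84: acc |= 84<<14 -> acc=1379463 shift=21 [end]
Varint 3: bytes[3:6] = 87 99 54 -> value 1379463 (3 byte(s))
  byte[6]=0x8C cont=1 payload=0x0C=12: acc |= 12<<0 -> acc=12 shift=7
  byte[7]=0x4E cont=0 payload=0x4E=78: acc |= 78<<7 -> acc=9996 shift=14 [end]
Varint 4: bytes[6:8] = 8C 4E -> value 9996 (2 byte(s))
  byte[8]=0x8D cont=1 payload=0x0D=13: acc |= 13<<0 -> acc=13 shift=7
  byte[9]=0x77 cont=0 payload=0x77=119: acc |= 119<<7 -> acc=15245 shift=14 [end]
Varint 5: bytes[8:10] = 8D 77 -> value 15245 (2 byte(s))
  byte[10]=0xFB cont=1 payload=0x7B=123: acc |= 123<<0 -> acc=123 shift=7
  byte[11]=0xA6 cont=1 payload=0x26=38: acc |= 38<<7 -> acc=4987 shift=14
  byte[12]=0xED cont=1 payload=0x6D=109: acc |= 109<<14 -> acc=1790843 shift=21
  byte[13]=0x2E cont=0 payload=0x2E=46: acc |= 46<<21 -> acc=98259835 shift=28 [end]
Varint 6: bytes[10:14] = FB A6 ED 2E -> value 98259835 (4 byte(s))

Answer: 2 1 3 2 2 4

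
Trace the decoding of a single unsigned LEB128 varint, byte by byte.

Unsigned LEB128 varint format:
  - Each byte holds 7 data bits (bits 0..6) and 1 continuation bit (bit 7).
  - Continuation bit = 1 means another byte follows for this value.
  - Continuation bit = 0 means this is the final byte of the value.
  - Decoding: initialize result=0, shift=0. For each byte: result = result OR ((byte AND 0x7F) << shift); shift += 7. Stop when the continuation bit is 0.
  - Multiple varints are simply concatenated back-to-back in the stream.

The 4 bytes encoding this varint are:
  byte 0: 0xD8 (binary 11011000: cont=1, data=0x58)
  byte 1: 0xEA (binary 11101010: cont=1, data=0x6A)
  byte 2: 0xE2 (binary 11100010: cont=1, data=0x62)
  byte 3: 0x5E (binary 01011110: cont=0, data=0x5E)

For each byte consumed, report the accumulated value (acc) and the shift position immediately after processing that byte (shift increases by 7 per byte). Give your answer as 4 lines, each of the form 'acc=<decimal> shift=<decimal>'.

byte 0=0xD8: payload=0x58=88, contrib = 88<<0 = 88; acc -> 88, shift -> 7
byte 1=0xEA: payload=0x6A=106, contrib = 106<<7 = 13568; acc -> 13656, shift -> 14
byte 2=0xE2: payload=0x62=98, contrib = 98<<14 = 1605632; acc -> 1619288, shift -> 21
byte 3=0x5E: payload=0x5E=94, contrib = 94<<21 = 197132288; acc -> 198751576, shift -> 28

Answer: acc=88 shift=7
acc=13656 shift=14
acc=1619288 shift=21
acc=198751576 shift=28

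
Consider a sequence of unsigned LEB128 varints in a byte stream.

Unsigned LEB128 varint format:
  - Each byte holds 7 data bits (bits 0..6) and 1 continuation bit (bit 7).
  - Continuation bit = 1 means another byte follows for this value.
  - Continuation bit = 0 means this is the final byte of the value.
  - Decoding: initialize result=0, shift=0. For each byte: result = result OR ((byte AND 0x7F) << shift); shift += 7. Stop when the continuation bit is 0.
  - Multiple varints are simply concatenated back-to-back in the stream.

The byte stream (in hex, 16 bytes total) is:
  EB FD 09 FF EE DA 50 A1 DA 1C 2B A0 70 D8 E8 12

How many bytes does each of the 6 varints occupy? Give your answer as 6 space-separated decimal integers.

  byte[0]=0xEB cont=1 payload=0x6B=107: acc |= 107<<0 -> acc=107 shift=7
  byte[1]=0xFD cont=1 payload=0x7D=125: acc |= 125<<7 -> acc=16107 shift=14
  byte[2]=0x09 cont=0 payload=0x09=9: acc |= 9<<14 -> acc=163563 shift=21 [end]
Varint 1: bytes[0:3] = EB FD 09 -> value 163563 (3 byte(s))
  byte[3]=0xFF cont=1 payload=0x7F=127: acc |= 127<<0 -> acc=127 shift=7
  byte[4]=0xEE cont=1 payload=0x6E=110: acc |= 110<<7 -> acc=14207 shift=14
  byte[5]=0xDA cont=1 payload=0x5A=90: acc |= 90<<14 -> acc=1488767 shift=21
  byte[6]=0x50 cont=0 payload=0x50=80: acc |= 80<<21 -> acc=169260927 shift=28 [end]
Varint 2: bytes[3:7] = FF EE DA 50 -> value 169260927 (4 byte(s))
  byte[7]=0xA1 cont=1 payload=0x21=33: acc |= 33<<0 -> acc=33 shift=7
  byte[8]=0xDA cont=1 payload=0x5A=90: acc |= 90<<7 -> acc=11553 shift=14
  byte[9]=0x1C cont=0 payload=0x1C=28: acc |= 28<<14 -> acc=470305 shift=21 [end]
Varint 3: bytes[7:10] = A1 DA 1C -> value 470305 (3 byte(s))
  byte[10]=0x2B cont=0 payload=0x2B=43: acc |= 43<<0 -> acc=43 shift=7 [end]
Varint 4: bytes[10:11] = 2B -> value 43 (1 byte(s))
  byte[11]=0xA0 cont=1 payload=0x20=32: acc |= 32<<0 -> acc=32 shift=7
  byte[12]=0x70 cont=0 payload=0x70=112: acc |= 112<<7 -> acc=14368 shift=14 [end]
Varint 5: bytes[11:13] = A0 70 -> value 14368 (2 byte(s))
  byte[13]=0xD8 cont=1 payload=0x58=88: acc |= 88<<0 -> acc=88 shift=7
  byte[14]=0xE8 cont=1 payload=0x68=104: acc |= 104<<7 -> acc=13400 shift=14
  byte[15]=0x12 cont=0 payload=0x12=18: acc |= 18<<14 -> acc=308312 shift=21 [end]
Varint 6: bytes[13:16] = D8 E8 12 -> value 308312 (3 byte(s))

Answer: 3 4 3 1 2 3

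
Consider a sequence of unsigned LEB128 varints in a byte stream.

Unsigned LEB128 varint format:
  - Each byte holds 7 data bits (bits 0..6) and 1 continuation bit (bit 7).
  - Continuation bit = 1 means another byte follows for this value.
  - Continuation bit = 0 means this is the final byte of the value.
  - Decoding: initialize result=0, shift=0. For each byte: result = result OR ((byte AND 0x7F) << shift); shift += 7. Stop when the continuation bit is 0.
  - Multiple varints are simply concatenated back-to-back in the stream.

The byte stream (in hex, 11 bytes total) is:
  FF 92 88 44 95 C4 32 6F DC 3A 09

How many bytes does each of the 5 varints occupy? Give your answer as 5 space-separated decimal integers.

  byte[0]=0xFF cont=1 payload=0x7F=127: acc |= 127<<0 -> acc=127 shift=7
  byte[1]=0x92 cont=1 payload=0x12=18: acc |= 18<<7 -> acc=2431 shift=14
  byte[2]=0x88 cont=1 payload=0x08=8: acc |= 8<<14 -> acc=133503 shift=21
  byte[3]=0x44 cont=0 payload=0x44=68: acc |= 68<<21 -> acc=142739839 shift=28 [end]
Varint 1: bytes[0:4] = FF 92 88 44 -> value 142739839 (4 byte(s))
  byte[4]=0x95 cont=1 payload=0x15=21: acc |= 21<<0 -> acc=21 shift=7
  byte[5]=0xC4 cont=1 payload=0x44=68: acc |= 68<<7 -> acc=8725 shift=14
  byte[6]=0x32 cont=0 payload=0x32=50: acc |= 50<<14 -> acc=827925 shift=21 [end]
Varint 2: bytes[4:7] = 95 C4 32 -> value 827925 (3 byte(s))
  byte[7]=0x6F cont=0 payload=0x6F=111: acc |= 111<<0 -> acc=111 shift=7 [end]
Varint 3: bytes[7:8] = 6F -> value 111 (1 byte(s))
  byte[8]=0xDC cont=1 payload=0x5C=92: acc |= 92<<0 -> acc=92 shift=7
  byte[9]=0x3A cont=0 payload=0x3A=58: acc |= 58<<7 -> acc=7516 shift=14 [end]
Varint 4: bytes[8:10] = DC 3A -> value 7516 (2 byte(s))
  byte[10]=0x09 cont=0 payload=0x09=9: acc |= 9<<0 -> acc=9 shift=7 [end]
Varint 5: bytes[10:11] = 09 -> value 9 (1 byte(s))

Answer: 4 3 1 2 1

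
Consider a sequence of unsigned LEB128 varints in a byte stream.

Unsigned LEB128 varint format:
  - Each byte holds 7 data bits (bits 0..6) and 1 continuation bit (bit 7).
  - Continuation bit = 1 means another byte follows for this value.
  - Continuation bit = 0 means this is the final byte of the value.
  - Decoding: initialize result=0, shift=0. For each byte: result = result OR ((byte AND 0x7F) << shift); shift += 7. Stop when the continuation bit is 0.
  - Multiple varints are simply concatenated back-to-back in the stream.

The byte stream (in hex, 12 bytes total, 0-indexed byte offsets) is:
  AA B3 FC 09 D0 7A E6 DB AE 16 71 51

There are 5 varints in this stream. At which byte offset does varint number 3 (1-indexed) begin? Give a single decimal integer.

  byte[0]=0xAA cont=1 payload=0x2A=42: acc |= 42<<0 -> acc=42 shift=7
  byte[1]=0xB3 cont=1 payload=0x33=51: acc |= 51<<7 -> acc=6570 shift=14
  byte[2]=0xFC cont=1 payload=0x7C=124: acc |= 124<<14 -> acc=2038186 shift=21
  byte[3]=0x09 cont=0 payload=0x09=9: acc |= 9<<21 -> acc=20912554 shift=28 [end]
Varint 1: bytes[0:4] = AA B3 FC 09 -> value 20912554 (4 byte(s))
  byte[4]=0xD0 cont=1 payload=0x50=80: acc |= 80<<0 -> acc=80 shift=7
  byte[5]=0x7A cont=0 payload=0x7A=122: acc |= 122<<7 -> acc=15696 shift=14 [end]
Varint 2: bytes[4:6] = D0 7A -> value 15696 (2 byte(s))
  byte[6]=0xE6 cont=1 payload=0x66=102: acc |= 102<<0 -> acc=102 shift=7
  byte[7]=0xDB cont=1 payload=0x5B=91: acc |= 91<<7 -> acc=11750 shift=14
  byte[8]=0xAE cont=1 payload=0x2E=46: acc |= 46<<14 -> acc=765414 shift=21
  byte[9]=0x16 cont=0 payload=0x16=22: acc |= 22<<21 -> acc=46902758 shift=28 [end]
Varint 3: bytes[6:10] = E6 DB AE 16 -> value 46902758 (4 byte(s))
  byte[10]=0x71 cont=0 payload=0x71=113: acc |= 113<<0 -> acc=113 shift=7 [end]
Varint 4: bytes[10:11] = 71 -> value 113 (1 byte(s))
  byte[11]=0x51 cont=0 payload=0x51=81: acc |= 81<<0 -> acc=81 shift=7 [end]
Varint 5: bytes[11:12] = 51 -> value 81 (1 byte(s))

Answer: 6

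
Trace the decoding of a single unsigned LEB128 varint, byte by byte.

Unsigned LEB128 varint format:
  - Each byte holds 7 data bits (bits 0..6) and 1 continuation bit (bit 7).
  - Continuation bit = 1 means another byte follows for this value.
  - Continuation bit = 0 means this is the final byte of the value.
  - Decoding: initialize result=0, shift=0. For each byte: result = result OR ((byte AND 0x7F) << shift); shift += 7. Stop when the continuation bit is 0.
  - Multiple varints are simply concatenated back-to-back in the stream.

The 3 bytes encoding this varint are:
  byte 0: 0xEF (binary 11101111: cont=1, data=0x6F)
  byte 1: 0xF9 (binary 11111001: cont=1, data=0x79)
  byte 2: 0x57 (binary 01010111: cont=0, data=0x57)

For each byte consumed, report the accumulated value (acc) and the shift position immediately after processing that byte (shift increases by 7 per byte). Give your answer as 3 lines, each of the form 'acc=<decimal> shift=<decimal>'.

Answer: acc=111 shift=7
acc=15599 shift=14
acc=1441007 shift=21

Derivation:
byte 0=0xEF: payload=0x6F=111, contrib = 111<<0 = 111; acc -> 111, shift -> 7
byte 1=0xF9: payload=0x79=121, contrib = 121<<7 = 15488; acc -> 15599, shift -> 14
byte 2=0x57: payload=0x57=87, contrib = 87<<14 = 1425408; acc -> 1441007, shift -> 21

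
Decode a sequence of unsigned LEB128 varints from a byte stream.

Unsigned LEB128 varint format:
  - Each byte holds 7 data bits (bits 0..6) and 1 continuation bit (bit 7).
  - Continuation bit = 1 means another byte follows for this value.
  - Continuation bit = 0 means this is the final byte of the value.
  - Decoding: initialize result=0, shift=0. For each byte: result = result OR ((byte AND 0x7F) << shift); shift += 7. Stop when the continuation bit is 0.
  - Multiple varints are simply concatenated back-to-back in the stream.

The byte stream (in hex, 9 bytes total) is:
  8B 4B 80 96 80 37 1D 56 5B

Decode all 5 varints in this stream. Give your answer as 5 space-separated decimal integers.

Answer: 9611 115346176 29 86 91

Derivation:
  byte[0]=0x8B cont=1 payload=0x0B=11: acc |= 11<<0 -> acc=11 shift=7
  byte[1]=0x4B cont=0 payload=0x4B=75: acc |= 75<<7 -> acc=9611 shift=14 [end]
Varint 1: bytes[0:2] = 8B 4B -> value 9611 (2 byte(s))
  byte[2]=0x80 cont=1 payload=0x00=0: acc |= 0<<0 -> acc=0 shift=7
  byte[3]=0x96 cont=1 payload=0x16=22: acc |= 22<<7 -> acc=2816 shift=14
  byte[4]=0x80 cont=1 payload=0x00=0: acc |= 0<<14 -> acc=2816 shift=21
  byte[5]=0x37 cont=0 payload=0x37=55: acc |= 55<<21 -> acc=115346176 shift=28 [end]
Varint 2: bytes[2:6] = 80 96 80 37 -> value 115346176 (4 byte(s))
  byte[6]=0x1D cont=0 payload=0x1D=29: acc |= 29<<0 -> acc=29 shift=7 [end]
Varint 3: bytes[6:7] = 1D -> value 29 (1 byte(s))
  byte[7]=0x56 cont=0 payload=0x56=86: acc |= 86<<0 -> acc=86 shift=7 [end]
Varint 4: bytes[7:8] = 56 -> value 86 (1 byte(s))
  byte[8]=0x5B cont=0 payload=0x5B=91: acc |= 91<<0 -> acc=91 shift=7 [end]
Varint 5: bytes[8:9] = 5B -> value 91 (1 byte(s))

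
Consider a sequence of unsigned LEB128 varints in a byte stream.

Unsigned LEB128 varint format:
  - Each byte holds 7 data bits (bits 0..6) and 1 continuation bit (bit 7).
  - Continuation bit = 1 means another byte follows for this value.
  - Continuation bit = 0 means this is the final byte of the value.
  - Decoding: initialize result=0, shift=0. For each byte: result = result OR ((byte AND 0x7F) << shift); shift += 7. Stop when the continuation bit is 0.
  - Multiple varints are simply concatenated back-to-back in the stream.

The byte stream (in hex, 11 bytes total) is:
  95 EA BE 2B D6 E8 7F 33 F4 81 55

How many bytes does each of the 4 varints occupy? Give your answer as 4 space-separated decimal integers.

  byte[0]=0x95 cont=1 payload=0x15=21: acc |= 21<<0 -> acc=21 shift=7
  byte[1]=0xEA cont=1 payload=0x6A=106: acc |= 106<<7 -> acc=13589 shift=14
  byte[2]=0xBE cont=1 payload=0x3E=62: acc |= 62<<14 -> acc=1029397 shift=21
  byte[3]=0x2B cont=0 payload=0x2B=43: acc |= 43<<21 -> acc=91206933 shift=28 [end]
Varint 1: bytes[0:4] = 95 EA BE 2B -> value 91206933 (4 byte(s))
  byte[4]=0xD6 cont=1 payload=0x56=86: acc |= 86<<0 -> acc=86 shift=7
  byte[5]=0xE8 cont=1 payload=0x68=104: acc |= 104<<7 -> acc=13398 shift=14
  byte[6]=0x7F cont=0 payload=0x7F=127: acc |= 127<<14 -> acc=2094166 shift=21 [end]
Varint 2: bytes[4:7] = D6 E8 7F -> value 2094166 (3 byte(s))
  byte[7]=0x33 cont=0 payload=0x33=51: acc |= 51<<0 -> acc=51 shift=7 [end]
Varint 3: bytes[7:8] = 33 -> value 51 (1 byte(s))
  byte[8]=0xF4 cont=1 payload=0x74=116: acc |= 116<<0 -> acc=116 shift=7
  byte[9]=0x81 cont=1 payload=0x01=1: acc |= 1<<7 -> acc=244 shift=14
  byte[10]=0x55 cont=0 payload=0x55=85: acc |= 85<<14 -> acc=1392884 shift=21 [end]
Varint 4: bytes[8:11] = F4 81 55 -> value 1392884 (3 byte(s))

Answer: 4 3 1 3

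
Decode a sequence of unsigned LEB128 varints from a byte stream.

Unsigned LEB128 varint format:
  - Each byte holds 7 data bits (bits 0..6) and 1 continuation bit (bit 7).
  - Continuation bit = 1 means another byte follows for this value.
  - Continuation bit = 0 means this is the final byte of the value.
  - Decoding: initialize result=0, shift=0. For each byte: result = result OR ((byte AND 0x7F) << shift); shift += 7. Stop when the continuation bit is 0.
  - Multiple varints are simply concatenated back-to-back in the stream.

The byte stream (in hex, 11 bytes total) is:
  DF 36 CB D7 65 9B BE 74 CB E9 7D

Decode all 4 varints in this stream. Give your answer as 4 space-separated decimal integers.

Answer: 7007 1665995 1908507 2061515

Derivation:
  byte[0]=0xDF cont=1 payload=0x5F=95: acc |= 95<<0 -> acc=95 shift=7
  byte[1]=0x36 cont=0 payload=0x36=54: acc |= 54<<7 -> acc=7007 shift=14 [end]
Varint 1: bytes[0:2] = DF 36 -> value 7007 (2 byte(s))
  byte[2]=0xCB cont=1 payload=0x4B=75: acc |= 75<<0 -> acc=75 shift=7
  byte[3]=0xD7 cont=1 payload=0x57=87: acc |= 87<<7 -> acc=11211 shift=14
  byte[4]=0x65 cont=0 payload=0x65=101: acc |= 101<<14 -> acc=1665995 shift=21 [end]
Varint 2: bytes[2:5] = CB D7 65 -> value 1665995 (3 byte(s))
  byte[5]=0x9B cont=1 payload=0x1B=27: acc |= 27<<0 -> acc=27 shift=7
  byte[6]=0xBE cont=1 payload=0x3E=62: acc |= 62<<7 -> acc=7963 shift=14
  byte[7]=0x74 cont=0 payload=0x74=116: acc |= 116<<14 -> acc=1908507 shift=21 [end]
Varint 3: bytes[5:8] = 9B BE 74 -> value 1908507 (3 byte(s))
  byte[8]=0xCB cont=1 payload=0x4B=75: acc |= 75<<0 -> acc=75 shift=7
  byte[9]=0xE9 cont=1 payload=0x69=105: acc |= 105<<7 -> acc=13515 shift=14
  byte[10]=0x7D cont=0 payload=0x7D=125: acc |= 125<<14 -> acc=2061515 shift=21 [end]
Varint 4: bytes[8:11] = CB E9 7D -> value 2061515 (3 byte(s))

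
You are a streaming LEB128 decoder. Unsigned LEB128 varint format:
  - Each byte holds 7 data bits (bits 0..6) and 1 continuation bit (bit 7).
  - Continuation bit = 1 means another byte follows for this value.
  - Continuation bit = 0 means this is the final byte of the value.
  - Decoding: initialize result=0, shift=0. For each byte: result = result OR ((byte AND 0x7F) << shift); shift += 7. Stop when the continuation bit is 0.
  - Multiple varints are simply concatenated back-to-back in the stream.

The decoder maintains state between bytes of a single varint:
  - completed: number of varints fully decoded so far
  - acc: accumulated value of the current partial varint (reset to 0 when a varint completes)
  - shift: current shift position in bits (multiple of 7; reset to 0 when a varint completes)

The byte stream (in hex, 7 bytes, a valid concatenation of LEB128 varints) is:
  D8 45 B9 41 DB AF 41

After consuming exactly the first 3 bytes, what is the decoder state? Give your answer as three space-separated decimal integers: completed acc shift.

Answer: 1 57 7

Derivation:
byte[0]=0xD8 cont=1 payload=0x58: acc |= 88<<0 -> completed=0 acc=88 shift=7
byte[1]=0x45 cont=0 payload=0x45: varint #1 complete (value=8920); reset -> completed=1 acc=0 shift=0
byte[2]=0xB9 cont=1 payload=0x39: acc |= 57<<0 -> completed=1 acc=57 shift=7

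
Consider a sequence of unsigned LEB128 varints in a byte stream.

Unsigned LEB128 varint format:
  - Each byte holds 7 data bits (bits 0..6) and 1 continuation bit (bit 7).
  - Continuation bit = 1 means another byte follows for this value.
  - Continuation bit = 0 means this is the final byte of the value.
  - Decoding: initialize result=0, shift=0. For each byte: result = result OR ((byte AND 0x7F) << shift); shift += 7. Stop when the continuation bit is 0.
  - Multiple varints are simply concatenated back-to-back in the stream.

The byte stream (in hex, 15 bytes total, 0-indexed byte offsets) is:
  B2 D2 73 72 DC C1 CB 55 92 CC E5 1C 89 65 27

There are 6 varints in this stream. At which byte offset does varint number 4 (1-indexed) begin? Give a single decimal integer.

Answer: 8

Derivation:
  byte[0]=0xB2 cont=1 payload=0x32=50: acc |= 50<<0 -> acc=50 shift=7
  byte[1]=0xD2 cont=1 payload=0x52=82: acc |= 82<<7 -> acc=10546 shift=14
  byte[2]=0x73 cont=0 payload=0x73=115: acc |= 115<<14 -> acc=1894706 shift=21 [end]
Varint 1: bytes[0:3] = B2 D2 73 -> value 1894706 (3 byte(s))
  byte[3]=0x72 cont=0 payload=0x72=114: acc |= 114<<0 -> acc=114 shift=7 [end]
Varint 2: bytes[3:4] = 72 -> value 114 (1 byte(s))
  byte[4]=0xDC cont=1 payload=0x5C=92: acc |= 92<<0 -> acc=92 shift=7
  byte[5]=0xC1 cont=1 payload=0x41=65: acc |= 65<<7 -> acc=8412 shift=14
  byte[6]=0xCB cont=1 payload=0x4B=75: acc |= 75<<14 -> acc=1237212 shift=21
  byte[7]=0x55 cont=0 payload=0x55=85: acc |= 85<<21 -> acc=179495132 shift=28 [end]
Varint 3: bytes[4:8] = DC C1 CB 55 -> value 179495132 (4 byte(s))
  byte[8]=0x92 cont=1 payload=0x12=18: acc |= 18<<0 -> acc=18 shift=7
  byte[9]=0xCC cont=1 payload=0x4C=76: acc |= 76<<7 -> acc=9746 shift=14
  byte[10]=0xE5 cont=1 payload=0x65=101: acc |= 101<<14 -> acc=1664530 shift=21
  byte[11]=0x1C cont=0 payload=0x1C=28: acc |= 28<<21 -> acc=60384786 shift=28 [end]
Varint 4: bytes[8:12] = 92 CC E5 1C -> value 60384786 (4 byte(s))
  byte[12]=0x89 cont=1 payload=0x09=9: acc |= 9<<0 -> acc=9 shift=7
  byte[13]=0x65 cont=0 payload=0x65=101: acc |= 101<<7 -> acc=12937 shift=14 [end]
Varint 5: bytes[12:14] = 89 65 -> value 12937 (2 byte(s))
  byte[14]=0x27 cont=0 payload=0x27=39: acc |= 39<<0 -> acc=39 shift=7 [end]
Varint 6: bytes[14:15] = 27 -> value 39 (1 byte(s))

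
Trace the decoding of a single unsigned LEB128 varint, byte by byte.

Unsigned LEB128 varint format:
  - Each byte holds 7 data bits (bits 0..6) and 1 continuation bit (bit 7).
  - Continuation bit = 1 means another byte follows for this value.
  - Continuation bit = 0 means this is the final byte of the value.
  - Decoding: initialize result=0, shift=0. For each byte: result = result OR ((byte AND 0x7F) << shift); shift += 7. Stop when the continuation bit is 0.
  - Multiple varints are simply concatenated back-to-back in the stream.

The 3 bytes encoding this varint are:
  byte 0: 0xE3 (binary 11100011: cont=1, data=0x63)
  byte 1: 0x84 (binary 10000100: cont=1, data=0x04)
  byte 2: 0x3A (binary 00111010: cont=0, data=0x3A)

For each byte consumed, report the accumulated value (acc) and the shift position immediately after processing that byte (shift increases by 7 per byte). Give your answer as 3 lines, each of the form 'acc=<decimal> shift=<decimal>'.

byte 0=0xE3: payload=0x63=99, contrib = 99<<0 = 99; acc -> 99, shift -> 7
byte 1=0x84: payload=0x04=4, contrib = 4<<7 = 512; acc -> 611, shift -> 14
byte 2=0x3A: payload=0x3A=58, contrib = 58<<14 = 950272; acc -> 950883, shift -> 21

Answer: acc=99 shift=7
acc=611 shift=14
acc=950883 shift=21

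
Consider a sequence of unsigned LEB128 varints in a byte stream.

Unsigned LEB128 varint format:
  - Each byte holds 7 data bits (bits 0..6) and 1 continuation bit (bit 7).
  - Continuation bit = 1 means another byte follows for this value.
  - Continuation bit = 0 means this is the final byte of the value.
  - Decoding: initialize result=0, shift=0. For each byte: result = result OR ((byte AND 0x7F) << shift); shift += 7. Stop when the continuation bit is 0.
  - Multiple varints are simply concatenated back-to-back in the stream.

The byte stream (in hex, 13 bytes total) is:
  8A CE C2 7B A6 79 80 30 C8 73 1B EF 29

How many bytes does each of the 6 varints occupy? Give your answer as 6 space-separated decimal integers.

  byte[0]=0x8A cont=1 payload=0x0A=10: acc |= 10<<0 -> acc=10 shift=7
  byte[1]=0xCE cont=1 payload=0x4E=78: acc |= 78<<7 -> acc=9994 shift=14
  byte[2]=0xC2 cont=1 payload=0x42=66: acc |= 66<<14 -> acc=1091338 shift=21
  byte[3]=0x7B cont=0 payload=0x7B=123: acc |= 123<<21 -> acc=259041034 shift=28 [end]
Varint 1: bytes[0:4] = 8A CE C2 7B -> value 259041034 (4 byte(s))
  byte[4]=0xA6 cont=1 payload=0x26=38: acc |= 38<<0 -> acc=38 shift=7
  byte[5]=0x79 cont=0 payload=0x79=121: acc |= 121<<7 -> acc=15526 shift=14 [end]
Varint 2: bytes[4:6] = A6 79 -> value 15526 (2 byte(s))
  byte[6]=0x80 cont=1 payload=0x00=0: acc |= 0<<0 -> acc=0 shift=7
  byte[7]=0x30 cont=0 payload=0x30=48: acc |= 48<<7 -> acc=6144 shift=14 [end]
Varint 3: bytes[6:8] = 80 30 -> value 6144 (2 byte(s))
  byte[8]=0xC8 cont=1 payload=0x48=72: acc |= 72<<0 -> acc=72 shift=7
  byte[9]=0x73 cont=0 payload=0x73=115: acc |= 115<<7 -> acc=14792 shift=14 [end]
Varint 4: bytes[8:10] = C8 73 -> value 14792 (2 byte(s))
  byte[10]=0x1B cont=0 payload=0x1B=27: acc |= 27<<0 -> acc=27 shift=7 [end]
Varint 5: bytes[10:11] = 1B -> value 27 (1 byte(s))
  byte[11]=0xEF cont=1 payload=0x6F=111: acc |= 111<<0 -> acc=111 shift=7
  byte[12]=0x29 cont=0 payload=0x29=41: acc |= 41<<7 -> acc=5359 shift=14 [end]
Varint 6: bytes[11:13] = EF 29 -> value 5359 (2 byte(s))

Answer: 4 2 2 2 1 2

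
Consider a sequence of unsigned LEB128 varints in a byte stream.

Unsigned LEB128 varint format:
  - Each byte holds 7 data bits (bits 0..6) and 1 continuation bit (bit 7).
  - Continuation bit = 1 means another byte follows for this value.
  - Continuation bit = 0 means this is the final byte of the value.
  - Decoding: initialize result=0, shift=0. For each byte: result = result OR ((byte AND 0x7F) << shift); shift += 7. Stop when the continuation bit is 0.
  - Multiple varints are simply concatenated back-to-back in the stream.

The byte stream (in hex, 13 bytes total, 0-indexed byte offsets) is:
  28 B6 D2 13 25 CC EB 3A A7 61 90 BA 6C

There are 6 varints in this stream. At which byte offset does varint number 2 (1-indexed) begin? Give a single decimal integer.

  byte[0]=0x28 cont=0 payload=0x28=40: acc |= 40<<0 -> acc=40 shift=7 [end]
Varint 1: bytes[0:1] = 28 -> value 40 (1 byte(s))
  byte[1]=0xB6 cont=1 payload=0x36=54: acc |= 54<<0 -> acc=54 shift=7
  byte[2]=0xD2 cont=1 payload=0x52=82: acc |= 82<<7 -> acc=10550 shift=14
  byte[3]=0x13 cont=0 payload=0x13=19: acc |= 19<<14 -> acc=321846 shift=21 [end]
Varint 2: bytes[1:4] = B6 D2 13 -> value 321846 (3 byte(s))
  byte[4]=0x25 cont=0 payload=0x25=37: acc |= 37<<0 -> acc=37 shift=7 [end]
Varint 3: bytes[4:5] = 25 -> value 37 (1 byte(s))
  byte[5]=0xCC cont=1 payload=0x4C=76: acc |= 76<<0 -> acc=76 shift=7
  byte[6]=0xEB cont=1 payload=0x6B=107: acc |= 107<<7 -> acc=13772 shift=14
  byte[7]=0x3A cont=0 payload=0x3A=58: acc |= 58<<14 -> acc=964044 shift=21 [end]
Varint 4: bytes[5:8] = CC EB 3A -> value 964044 (3 byte(s))
  byte[8]=0xA7 cont=1 payload=0x27=39: acc |= 39<<0 -> acc=39 shift=7
  byte[9]=0x61 cont=0 payload=0x61=97: acc |= 97<<7 -> acc=12455 shift=14 [end]
Varint 5: bytes[8:10] = A7 61 -> value 12455 (2 byte(s))
  byte[10]=0x90 cont=1 payload=0x10=16: acc |= 16<<0 -> acc=16 shift=7
  byte[11]=0xBA cont=1 payload=0x3A=58: acc |= 58<<7 -> acc=7440 shift=14
  byte[12]=0x6C cont=0 payload=0x6C=108: acc |= 108<<14 -> acc=1776912 shift=21 [end]
Varint 6: bytes[10:13] = 90 BA 6C -> value 1776912 (3 byte(s))

Answer: 1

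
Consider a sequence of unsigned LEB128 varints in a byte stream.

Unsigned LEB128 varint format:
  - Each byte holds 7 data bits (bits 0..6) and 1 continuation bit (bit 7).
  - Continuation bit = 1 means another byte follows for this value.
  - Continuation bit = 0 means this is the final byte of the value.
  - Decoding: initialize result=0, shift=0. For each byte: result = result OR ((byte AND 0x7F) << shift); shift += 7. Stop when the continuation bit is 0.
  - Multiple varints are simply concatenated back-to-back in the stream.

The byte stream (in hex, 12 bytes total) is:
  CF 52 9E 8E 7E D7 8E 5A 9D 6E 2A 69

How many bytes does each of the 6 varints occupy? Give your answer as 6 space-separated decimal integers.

Answer: 2 3 3 2 1 1

Derivation:
  byte[0]=0xCF cont=1 payload=0x4F=79: acc |= 79<<0 -> acc=79 shift=7
  byte[1]=0x52 cont=0 payload=0x52=82: acc |= 82<<7 -> acc=10575 shift=14 [end]
Varint 1: bytes[0:2] = CF 52 -> value 10575 (2 byte(s))
  byte[2]=0x9E cont=1 payload=0x1E=30: acc |= 30<<0 -> acc=30 shift=7
  byte[3]=0x8E cont=1 payload=0x0E=14: acc |= 14<<7 -> acc=1822 shift=14
  byte[4]=0x7E cont=0 payload=0x7E=126: acc |= 126<<14 -> acc=2066206 shift=21 [end]
Varint 2: bytes[2:5] = 9E 8E 7E -> value 2066206 (3 byte(s))
  byte[5]=0xD7 cont=1 payload=0x57=87: acc |= 87<<0 -> acc=87 shift=7
  byte[6]=0x8E cont=1 payload=0x0E=14: acc |= 14<<7 -> acc=1879 shift=14
  byte[7]=0x5A cont=0 payload=0x5A=90: acc |= 90<<14 -> acc=1476439 shift=21 [end]
Varint 3: bytes[5:8] = D7 8E 5A -> value 1476439 (3 byte(s))
  byte[8]=0x9D cont=1 payload=0x1D=29: acc |= 29<<0 -> acc=29 shift=7
  byte[9]=0x6E cont=0 payload=0x6E=110: acc |= 110<<7 -> acc=14109 shift=14 [end]
Varint 4: bytes[8:10] = 9D 6E -> value 14109 (2 byte(s))
  byte[10]=0x2A cont=0 payload=0x2A=42: acc |= 42<<0 -> acc=42 shift=7 [end]
Varint 5: bytes[10:11] = 2A -> value 42 (1 byte(s))
  byte[11]=0x69 cont=0 payload=0x69=105: acc |= 105<<0 -> acc=105 shift=7 [end]
Varint 6: bytes[11:12] = 69 -> value 105 (1 byte(s))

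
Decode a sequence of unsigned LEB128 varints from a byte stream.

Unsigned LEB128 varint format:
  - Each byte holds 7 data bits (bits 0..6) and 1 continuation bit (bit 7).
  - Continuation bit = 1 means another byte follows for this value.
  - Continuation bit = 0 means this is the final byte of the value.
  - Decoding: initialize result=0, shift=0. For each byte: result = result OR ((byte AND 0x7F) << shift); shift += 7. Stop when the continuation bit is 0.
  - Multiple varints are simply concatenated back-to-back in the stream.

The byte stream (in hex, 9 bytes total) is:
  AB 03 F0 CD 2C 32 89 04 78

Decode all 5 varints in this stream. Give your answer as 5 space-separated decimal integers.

  byte[0]=0xAB cont=1 payload=0x2B=43: acc |= 43<<0 -> acc=43 shift=7
  byte[1]=0x03 cont=0 payload=0x03=3: acc |= 3<<7 -> acc=427 shift=14 [end]
Varint 1: bytes[0:2] = AB 03 -> value 427 (2 byte(s))
  byte[2]=0xF0 cont=1 payload=0x70=112: acc |= 112<<0 -> acc=112 shift=7
  byte[3]=0xCD cont=1 payload=0x4D=77: acc |= 77<<7 -> acc=9968 shift=14
  byte[4]=0x2C cont=0 payload=0x2C=44: acc |= 44<<14 -> acc=730864 shift=21 [end]
Varint 2: bytes[2:5] = F0 CD 2C -> value 730864 (3 byte(s))
  byte[5]=0x32 cont=0 payload=0x32=50: acc |= 50<<0 -> acc=50 shift=7 [end]
Varint 3: bytes[5:6] = 32 -> value 50 (1 byte(s))
  byte[6]=0x89 cont=1 payload=0x09=9: acc |= 9<<0 -> acc=9 shift=7
  byte[7]=0x04 cont=0 payload=0x04=4: acc |= 4<<7 -> acc=521 shift=14 [end]
Varint 4: bytes[6:8] = 89 04 -> value 521 (2 byte(s))
  byte[8]=0x78 cont=0 payload=0x78=120: acc |= 120<<0 -> acc=120 shift=7 [end]
Varint 5: bytes[8:9] = 78 -> value 120 (1 byte(s))

Answer: 427 730864 50 521 120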